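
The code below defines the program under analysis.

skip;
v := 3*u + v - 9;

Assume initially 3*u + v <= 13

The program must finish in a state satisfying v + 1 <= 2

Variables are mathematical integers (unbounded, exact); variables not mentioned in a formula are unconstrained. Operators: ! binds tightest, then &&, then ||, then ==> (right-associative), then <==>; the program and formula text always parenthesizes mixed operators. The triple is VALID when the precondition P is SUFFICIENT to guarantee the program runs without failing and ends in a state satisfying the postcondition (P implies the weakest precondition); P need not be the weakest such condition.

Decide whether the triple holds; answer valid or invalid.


Working backward. After the program, the postcondition v + 1 <= 2 must hold; in canonical form it is v <= 1.
Before v := 3*u + v - 9: 3*u + v <= 10
Before skip: 3*u + v <= 10
The weakest precondition is 3*u + v <= 10.
Check whether 3*u + v <= 13 implies it.
Countermodel: at the initial state u = 0, v = 11, the precondition holds but the weakest precondition fails.
Answer: invalid


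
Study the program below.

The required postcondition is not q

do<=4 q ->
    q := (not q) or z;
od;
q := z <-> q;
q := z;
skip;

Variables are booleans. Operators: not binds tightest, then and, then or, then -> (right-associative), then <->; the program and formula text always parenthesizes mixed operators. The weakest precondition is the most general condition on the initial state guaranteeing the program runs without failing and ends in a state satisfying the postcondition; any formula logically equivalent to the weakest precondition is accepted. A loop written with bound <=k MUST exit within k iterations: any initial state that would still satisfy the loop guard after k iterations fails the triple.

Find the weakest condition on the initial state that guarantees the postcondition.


Working backward. After the program, not q must hold.
Before skip: not q
Before q := z: not z
Before q := z <-> q: not z
Before the loop (bound <=4), unroll the exhaustion recursion (WP_0 = exit-now case; WP_j = one more guarded iteration, up to j = 4):
  WP_0: (not q) and (not z)
  WP_1: (q -> ((not ((not q) or z)) and (not z))) and ((not q) -> (not z))
  WP_2: (q -> ((((not q) or z) -> ((not ((not ((not q) or z)) or z)) and (not z))) and ((not ((not q) or z)) -> (not z)))) and ((not q) -> (not z))
  WP_3: (q -> ((((not q) or z) -> ((((not ((not q) or z)) or z) -> ((not ((not ((not ((not q) or z)) or z)) or z)) and (not z))) and ((not ((not ((not q) or z)) or z)) -> (not z)))) and ((not ((not q) or z)) -> (not z)))) and ((not q) -> (not z))
  WP_4: (q -> ((((not q) or z) -> ((((not ((not q) or z)) or z) -> ((((not ((not ((not q) or z)) or z)) or z) -> ((not ((not ((not ((not ((not q) or z)) or z)) or z)) or z)) and (not z))) and ((not ((not ((not ((not q) or z)) or z)) or z)) -> (not z)))) and ((not ((not ((not q) or z)) or z)) -> (not z)))) and ((not ((not q) or z)) -> (not z)))) and ((not q) -> (not z))
So before the loop: (q -> ((((not q) or z) -> ((((not ((not q) or z)) or z) -> ((((not ((not ((not q) or z)) or z)) or z) -> ((not ((not ((not ((not ((not q) or z)) or z)) or z)) or z)) and (not z))) and ((not ((not ((not ((not q) or z)) or z)) or z)) -> (not z)))) and ((not ((not ((not q) or z)) or z)) -> (not z)))) and ((not ((not q) or z)) -> (not z)))) and ((not q) -> (not z))
Answer: WP = (q -> ((((not q) or z) -> ((((not ((not q) or z)) or z) -> ((((not ((not ((not q) or z)) or z)) or z) -> ((not ((not ((not ((not ((not q) or z)) or z)) or z)) or z)) and (not z))) and ((not ((not ((not ((not q) or z)) or z)) or z)) -> (not z)))) and ((not ((not ((not q) or z)) or z)) -> (not z)))) and ((not ((not q) or z)) -> (not z)))) and ((not q) -> (not z))


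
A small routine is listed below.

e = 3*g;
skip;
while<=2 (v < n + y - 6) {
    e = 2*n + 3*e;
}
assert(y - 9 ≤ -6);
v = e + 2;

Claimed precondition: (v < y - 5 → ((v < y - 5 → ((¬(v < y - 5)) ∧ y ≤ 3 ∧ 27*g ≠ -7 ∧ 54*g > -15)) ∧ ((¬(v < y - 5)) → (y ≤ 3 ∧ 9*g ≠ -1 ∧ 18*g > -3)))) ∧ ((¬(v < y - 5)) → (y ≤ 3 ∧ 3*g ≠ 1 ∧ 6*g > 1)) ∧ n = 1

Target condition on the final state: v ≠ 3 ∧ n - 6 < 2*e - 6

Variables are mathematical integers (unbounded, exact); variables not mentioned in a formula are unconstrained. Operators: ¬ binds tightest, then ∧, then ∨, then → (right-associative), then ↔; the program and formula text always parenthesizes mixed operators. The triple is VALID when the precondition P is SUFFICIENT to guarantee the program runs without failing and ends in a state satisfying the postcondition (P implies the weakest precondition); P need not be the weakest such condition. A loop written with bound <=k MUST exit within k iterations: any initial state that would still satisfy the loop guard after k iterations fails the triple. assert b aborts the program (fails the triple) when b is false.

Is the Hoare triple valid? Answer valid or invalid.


Working backward. After the program, the postcondition v ≠ 3 ∧ n - 6 < 2*e - 6 must hold; in canonical form it is v ≠ 3 ∧ n < 2*e.
Before v := e + 2: e ≠ 1 ∧ n < 2*e
Before assert y - 9 ≤ -6: y ≤ 3 ∧ e ≠ 1 ∧ n < 2*e
Before the loop (bound <=2), unroll the exhaustion recursion (WP_0 = exit-now case; WP_j = one more guarded iteration, up to j = 2):
  WP_0: (¬(v < n + y - 6)) ∧ y ≤ 3 ∧ e ≠ 1 ∧ n < 2*e
  WP_1: (v < n + y - 6 → ((¬(v < n + y - 6)) ∧ y ≤ 3 ∧ 3*e + 2*n ≠ 1 ∧ 6*e + 3*n > 0)) ∧ ((¬(v < n + y - 6)) → (y ≤ 3 ∧ e ≠ 1 ∧ n < 2*e))
  WP_2: (v < n + y - 6 → ((v < n + y - 6 → ((¬(v < n + y - 6)) ∧ y ≤ 3 ∧ 9*e + 8*n ≠ 1 ∧ 18*e + 15*n > 0)) ∧ ((¬(v < n + y - 6)) → (y ≤ 3 ∧ 3*e + 2*n ≠ 1 ∧ 6*e + 3*n > 0)))) ∧ ((¬(v < n + y - 6)) → (y ≤ 3 ∧ e ≠ 1 ∧ n < 2*e))
So before the loop: (v < n + y - 6 → ((v < n + y - 6 → ((¬(v < n + y - 6)) ∧ y ≤ 3 ∧ 9*e + 8*n ≠ 1 ∧ 18*e + 15*n > 0)) ∧ ((¬(v < n + y - 6)) → (y ≤ 3 ∧ 3*e + 2*n ≠ 1 ∧ 6*e + 3*n > 0)))) ∧ ((¬(v < n + y - 6)) → (y ≤ 3 ∧ e ≠ 1 ∧ n < 2*e))
Before skip: (v < n + y - 6 → ((v < n + y - 6 → ((¬(v < n + y - 6)) ∧ y ≤ 3 ∧ 9*e + 8*n ≠ 1 ∧ 18*e + 15*n > 0)) ∧ ((¬(v < n + y - 6)) → (y ≤ 3 ∧ 3*e + 2*n ≠ 1 ∧ 6*e + 3*n > 0)))) ∧ ((¬(v < n + y - 6)) → (y ≤ 3 ∧ e ≠ 1 ∧ n < 2*e))
Before e := 3*g: (v < n + y - 6 → ((v < n + y - 6 → ((¬(v < n + y - 6)) ∧ y ≤ 3 ∧ 27*g + 8*n ≠ 1 ∧ 54*g + 15*n > 0)) ∧ ((¬(v < n + y - 6)) → (y ≤ 3 ∧ 9*g + 2*n ≠ 1 ∧ 18*g + 3*n > 0)))) ∧ ((¬(v < n + y - 6)) → (y ≤ 3 ∧ 3*g ≠ 1 ∧ n < 6*g))
The weakest precondition is (v < n + y - 6 → ((v < n + y - 6 → ((¬(v < n + y - 6)) ∧ y ≤ 3 ∧ 27*g + 8*n ≠ 1 ∧ 54*g + 15*n > 0)) ∧ ((¬(v < n + y - 6)) → (y ≤ 3 ∧ 9*g + 2*n ≠ 1 ∧ 18*g + 3*n > 0)))) ∧ ((¬(v < n + y - 6)) → (y ≤ 3 ∧ 3*g ≠ 1 ∧ n < 6*g)).
Check whether (v < y - 5 → ((v < y - 5 → ((¬(v < y - 5)) ∧ y ≤ 3 ∧ 27*g ≠ -7 ∧ 54*g > -15)) ∧ ((¬(v < y - 5)) → (y ≤ 3 ∧ 9*g ≠ -1 ∧ 18*g > -3)))) ∧ ((¬(v < y - 5)) → (y ≤ 3 ∧ 3*g ≠ 1 ∧ 6*g > 1)) ∧ n = 1 implies it.
Every state satisfying the precondition satisfies the weakest precondition: the implication holds.
Answer: valid


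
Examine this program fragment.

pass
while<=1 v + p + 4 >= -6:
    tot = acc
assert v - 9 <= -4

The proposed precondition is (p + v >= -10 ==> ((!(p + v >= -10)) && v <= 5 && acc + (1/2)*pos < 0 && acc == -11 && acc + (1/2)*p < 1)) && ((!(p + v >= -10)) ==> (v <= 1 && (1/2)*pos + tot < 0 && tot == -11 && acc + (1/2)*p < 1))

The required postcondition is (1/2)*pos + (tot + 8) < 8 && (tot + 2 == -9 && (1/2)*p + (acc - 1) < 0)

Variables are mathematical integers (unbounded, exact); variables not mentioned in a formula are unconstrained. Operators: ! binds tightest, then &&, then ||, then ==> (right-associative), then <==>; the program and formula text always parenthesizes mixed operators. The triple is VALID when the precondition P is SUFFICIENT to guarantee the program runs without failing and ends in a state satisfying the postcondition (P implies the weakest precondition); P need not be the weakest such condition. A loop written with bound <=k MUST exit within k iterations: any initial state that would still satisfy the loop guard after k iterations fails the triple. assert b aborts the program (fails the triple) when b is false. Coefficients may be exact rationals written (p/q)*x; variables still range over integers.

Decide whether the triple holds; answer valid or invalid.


Working backward. After the program, the postcondition (1/2)*pos + (tot + 8) < 8 && (tot + 2 == -9 && (1/2)*p + (acc - 1) < 0) must hold; in canonical form it is (1/2)*pos + tot < 0 && tot == -11 && acc + (1/2)*p < 1.
Before assert v - 9 <= -4: v <= 5 && (1/2)*pos + tot < 0 && tot == -11 && acc + (1/2)*p < 1
Before the loop (bound <=1), unroll the exhaustion recursion (WP_0 = exit-now case; WP_j = one more guarded iteration, up to j = 1):
  WP_0: (!(p + v >= -10)) && v <= 5 && (1/2)*pos + tot < 0 && tot == -11 && acc + (1/2)*p < 1
  WP_1: (p + v >= -10 ==> ((!(p + v >= -10)) && v <= 5 && acc + (1/2)*pos < 0 && acc == -11 && acc + (1/2)*p < 1)) && ((!(p + v >= -10)) ==> (v <= 5 && (1/2)*pos + tot < 0 && tot == -11 && acc + (1/2)*p < 1))
So before the loop: (p + v >= -10 ==> ((!(p + v >= -10)) && v <= 5 && acc + (1/2)*pos < 0 && acc == -11 && acc + (1/2)*p < 1)) && ((!(p + v >= -10)) ==> (v <= 5 && (1/2)*pos + tot < 0 && tot == -11 && acc + (1/2)*p < 1))
Before skip: (p + v >= -10 ==> ((!(p + v >= -10)) && v <= 5 && acc + (1/2)*pos < 0 && acc == -11 && acc + (1/2)*p < 1)) && ((!(p + v >= -10)) ==> (v <= 5 && (1/2)*pos + tot < 0 && tot == -11 && acc + (1/2)*p < 1))
The weakest precondition is (p + v >= -10 ==> ((!(p + v >= -10)) && v <= 5 && acc + (1/2)*pos < 0 && acc == -11 && acc + (1/2)*p < 1)) && ((!(p + v >= -10)) ==> (v <= 5 && (1/2)*pos + tot < 0 && tot == -11 && acc + (1/2)*p < 1)).
Check whether (p + v >= -10 ==> ((!(p + v >= -10)) && v <= 5 && acc + (1/2)*pos < 0 && acc == -11 && acc + (1/2)*p < 1)) && ((!(p + v >= -10)) ==> (v <= 1 && (1/2)*pos + tot < 0 && tot == -11 && acc + (1/2)*p < 1)) implies it.
Every state satisfying the precondition satisfies the weakest precondition: the implication holds.
Answer: valid


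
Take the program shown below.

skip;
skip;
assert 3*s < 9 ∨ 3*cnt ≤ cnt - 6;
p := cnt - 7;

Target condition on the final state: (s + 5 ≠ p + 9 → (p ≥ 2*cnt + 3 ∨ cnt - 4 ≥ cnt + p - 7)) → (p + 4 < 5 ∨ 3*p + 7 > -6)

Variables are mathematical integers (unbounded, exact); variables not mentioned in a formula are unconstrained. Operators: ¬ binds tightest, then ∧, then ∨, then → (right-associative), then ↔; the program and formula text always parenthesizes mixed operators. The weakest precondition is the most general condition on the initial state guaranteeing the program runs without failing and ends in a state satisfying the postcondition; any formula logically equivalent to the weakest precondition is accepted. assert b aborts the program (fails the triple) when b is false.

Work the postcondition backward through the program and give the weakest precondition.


Working backward. After the program, the postcondition (s + 5 ≠ p + 9 → (p ≥ 2*cnt + 3 ∨ cnt - 4 ≥ cnt + p - 7)) → (p + 4 < 5 ∨ 3*p + 7 > -6) must hold; in canonical form it is (s ≠ p + 4 → (p ≥ 2*cnt + 3 ∨ p ≤ 3)) → (p < 1 ∨ 3*p > -13).
Before p := cnt - 7: (s ≠ cnt - 3 → (cnt ≤ -10 ∨ cnt ≤ 10)) → (cnt < 8 ∨ 3*cnt > 8)
Before assert 3*s < 9 ∨ 3*cnt ≤ cnt - 6: (3*s < 9 ∨ 2*cnt ≤ -6) ∧ ((s ≠ cnt - 3 → (cnt ≤ -10 ∨ cnt ≤ 10)) → (cnt < 8 ∨ 3*cnt > 8))
Before skip: (3*s < 9 ∨ 2*cnt ≤ -6) ∧ ((s ≠ cnt - 3 → (cnt ≤ -10 ∨ cnt ≤ 10)) → (cnt < 8 ∨ 3*cnt > 8))
Before skip: (3*s < 9 ∨ 2*cnt ≤ -6) ∧ ((s ≠ cnt - 3 → (cnt ≤ -10 ∨ cnt ≤ 10)) → (cnt < 8 ∨ 3*cnt > 8))
Answer: WP = (3*s < 9 ∨ 2*cnt ≤ -6) ∧ ((s ≠ cnt - 3 → (cnt ≤ -10 ∨ cnt ≤ 10)) → (cnt < 8 ∨ 3*cnt > 8))


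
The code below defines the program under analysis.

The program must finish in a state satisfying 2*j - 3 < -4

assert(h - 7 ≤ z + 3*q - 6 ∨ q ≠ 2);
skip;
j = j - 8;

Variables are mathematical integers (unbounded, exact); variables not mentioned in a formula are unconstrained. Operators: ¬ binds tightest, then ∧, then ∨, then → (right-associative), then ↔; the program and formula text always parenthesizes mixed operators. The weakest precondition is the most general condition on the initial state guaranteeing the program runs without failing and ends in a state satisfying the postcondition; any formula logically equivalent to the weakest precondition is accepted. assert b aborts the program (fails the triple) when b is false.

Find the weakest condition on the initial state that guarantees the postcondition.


Working backward. After the program, the postcondition 2*j - 3 < -4 must hold; in canonical form it is 2*j < -1.
Before j := j - 8: 2*j < 15
Before skip: 2*j < 15
Before assert h - 7 ≤ z + 3*q - 6 ∨ q ≠ 2: (h ≤ 3*q + z + 1 ∨ q ≠ 2) ∧ 2*j < 15
Answer: WP = (h ≤ 3*q + z + 1 ∨ q ≠ 2) ∧ 2*j < 15


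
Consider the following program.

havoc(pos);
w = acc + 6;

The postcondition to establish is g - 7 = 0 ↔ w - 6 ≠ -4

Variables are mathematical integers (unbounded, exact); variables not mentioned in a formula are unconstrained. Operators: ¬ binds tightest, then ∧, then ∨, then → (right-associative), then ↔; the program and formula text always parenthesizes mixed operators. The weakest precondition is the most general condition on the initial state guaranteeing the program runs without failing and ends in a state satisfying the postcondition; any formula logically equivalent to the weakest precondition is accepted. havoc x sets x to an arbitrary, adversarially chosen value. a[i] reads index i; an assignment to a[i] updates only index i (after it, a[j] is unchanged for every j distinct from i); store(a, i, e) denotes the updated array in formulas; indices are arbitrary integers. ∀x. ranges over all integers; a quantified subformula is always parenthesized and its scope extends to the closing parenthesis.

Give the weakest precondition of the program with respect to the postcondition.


Working backward. After the program, the postcondition g - 7 = 0 ↔ w - 6 ≠ -4 must hold; in canonical form it is g = 7 ↔ w ≠ 2.
Before w := acc + 6: g = 7 ↔ acc ≠ -4
Before havoc pos: g = 7 ↔ acc ≠ -4
Answer: WP = g = 7 ↔ acc ≠ -4


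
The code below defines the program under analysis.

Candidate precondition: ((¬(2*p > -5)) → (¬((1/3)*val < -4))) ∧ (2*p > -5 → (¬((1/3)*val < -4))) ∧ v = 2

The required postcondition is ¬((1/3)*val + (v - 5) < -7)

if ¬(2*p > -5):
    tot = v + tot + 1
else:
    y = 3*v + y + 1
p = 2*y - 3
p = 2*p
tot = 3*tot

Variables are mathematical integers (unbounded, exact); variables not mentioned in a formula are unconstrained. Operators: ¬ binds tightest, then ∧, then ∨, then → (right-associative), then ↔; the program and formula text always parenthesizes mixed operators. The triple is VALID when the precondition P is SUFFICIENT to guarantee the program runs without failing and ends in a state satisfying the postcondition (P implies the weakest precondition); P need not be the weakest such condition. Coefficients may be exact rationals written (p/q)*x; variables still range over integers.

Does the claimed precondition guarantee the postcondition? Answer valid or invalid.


Working backward. After the program, the postcondition ¬((1/3)*val + (v - 5) < -7) must hold; in canonical form it is ¬(v + (1/3)*val < -2).
Before tot := 3*tot: ¬(v + (1/3)*val < -2)
Before p := 2*p: ¬(v + (1/3)*val < -2)
Before p := 2*y - 3: ¬(v + (1/3)*val < -2)
Then branch requires ¬(v + (1/3)*val < -2); else branch requires ¬(v + (1/3)*val < -2).
Before the if: ((¬(2*p > -5)) → (¬(v + (1/3)*val < -2))) ∧ (2*p > -5 → (¬(v + (1/3)*val < -2)))
The weakest precondition is ((¬(2*p > -5)) → (¬(v + (1/3)*val < -2))) ∧ (2*p > -5 → (¬(v + (1/3)*val < -2))).
Check whether ((¬(2*p > -5)) → (¬((1/3)*val < -4))) ∧ (2*p > -5 → (¬((1/3)*val < -4))) ∧ v = 2 implies it.
Every state satisfying the precondition satisfies the weakest precondition: the implication holds.
Answer: valid


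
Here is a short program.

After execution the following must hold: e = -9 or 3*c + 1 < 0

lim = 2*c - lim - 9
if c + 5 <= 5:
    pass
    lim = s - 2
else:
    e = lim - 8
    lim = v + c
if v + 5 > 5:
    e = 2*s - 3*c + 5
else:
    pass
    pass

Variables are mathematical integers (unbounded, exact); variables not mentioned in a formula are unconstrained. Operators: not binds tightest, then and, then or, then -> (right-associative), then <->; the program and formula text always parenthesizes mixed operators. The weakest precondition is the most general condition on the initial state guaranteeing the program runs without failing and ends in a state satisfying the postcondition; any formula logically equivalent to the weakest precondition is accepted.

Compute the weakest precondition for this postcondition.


Working backward. After the program, the postcondition e = -9 or 3*c + 1 < 0 must hold; in canonical form it is e = -9 or 3*c < -1.
Then branch requires 2*s = 3*c - 14 or 3*c < -1; else branch requires e = -9 or 3*c < -1.
Before the if: (v > 0 -> (2*s = 3*c - 14 or 3*c < -1)) and ((not (v > 0)) -> (e = -9 or 3*c < -1))
Then branch requires (v > 0 -> (2*s = 3*c - 14 or 3*c < -1)) and ((not (v > 0)) -> (e = -9 or 3*c < -1)); else branch requires (v > 0 -> (2*s = 3*c - 14 or 3*c < -1)) and ((not (v > 0)) -> (lim = -1 or 3*c < -1)).
Before the if: (c <= 0 -> ((v > 0 -> (2*s = 3*c - 14 or 3*c < -1)) and ((not (v > 0)) -> (e = -9 or 3*c < -1)))) and ((not (c <= 0)) -> ((v > 0 -> (2*s = 3*c - 14 or 3*c < -1)) and ((not (v > 0)) -> (lim = -1 or 3*c < -1))))
Before lim := 2*c - lim - 9: (c <= 0 -> ((v > 0 -> (2*s = 3*c - 14 or 3*c < -1)) and ((not (v > 0)) -> (e = -9 or 3*c < -1)))) and ((not (c <= 0)) -> ((v > 0 -> (2*s = 3*c - 14 or 3*c < -1)) and ((not (v > 0)) -> (2*c = lim + 8 or 3*c < -1))))
Answer: WP = (c <= 0 -> ((v > 0 -> (2*s = 3*c - 14 or 3*c < -1)) and ((not (v > 0)) -> (e = -9 or 3*c < -1)))) and ((not (c <= 0)) -> ((v > 0 -> (2*s = 3*c - 14 or 3*c < -1)) and ((not (v > 0)) -> (2*c = lim + 8 or 3*c < -1))))


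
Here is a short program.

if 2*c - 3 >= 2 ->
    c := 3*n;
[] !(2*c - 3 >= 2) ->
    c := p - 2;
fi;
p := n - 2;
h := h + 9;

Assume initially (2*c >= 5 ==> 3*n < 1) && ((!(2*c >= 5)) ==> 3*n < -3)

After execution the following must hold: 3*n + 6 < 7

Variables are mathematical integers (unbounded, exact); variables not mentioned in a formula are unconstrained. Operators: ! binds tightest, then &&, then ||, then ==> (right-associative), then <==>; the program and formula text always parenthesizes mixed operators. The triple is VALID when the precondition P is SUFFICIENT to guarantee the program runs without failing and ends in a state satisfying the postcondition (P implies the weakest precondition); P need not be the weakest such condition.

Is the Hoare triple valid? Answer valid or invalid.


Working backward. After the program, the postcondition 3*n + 6 < 7 must hold; in canonical form it is 3*n < 1.
Before h := h + 9: 3*n < 1
Before p := n - 2: 3*n < 1
Then branch requires 3*n < 1; else branch requires 3*n < 1.
Before the if: (2*c >= 5 ==> 3*n < 1) && ((!(2*c >= 5)) ==> 3*n < 1)
The weakest precondition is (2*c >= 5 ==> 3*n < 1) && ((!(2*c >= 5)) ==> 3*n < 1).
Check whether (2*c >= 5 ==> 3*n < 1) && ((!(2*c >= 5)) ==> 3*n < -3) implies it.
Every state satisfying the precondition satisfies the weakest precondition: the implication holds.
Answer: valid


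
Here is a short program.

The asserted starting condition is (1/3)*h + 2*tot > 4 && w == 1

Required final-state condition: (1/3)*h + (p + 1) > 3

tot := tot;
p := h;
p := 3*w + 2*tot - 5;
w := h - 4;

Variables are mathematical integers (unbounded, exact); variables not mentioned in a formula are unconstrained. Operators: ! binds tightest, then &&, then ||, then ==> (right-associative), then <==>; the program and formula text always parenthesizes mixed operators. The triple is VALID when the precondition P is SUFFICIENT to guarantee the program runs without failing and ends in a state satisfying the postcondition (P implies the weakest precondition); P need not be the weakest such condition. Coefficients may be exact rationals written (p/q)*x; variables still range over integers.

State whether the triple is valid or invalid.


Working backward. After the program, the postcondition (1/3)*h + (p + 1) > 3 must hold; in canonical form it is (1/3)*h + p > 2.
Before w := h - 4: (1/3)*h + p > 2
Before p := 3*w + 2*tot - 5: (1/3)*h + 2*tot + 3*w > 7
Before p := h: (1/3)*h + 2*tot + 3*w > 7
Before tot := tot: (1/3)*h + 2*tot + 3*w > 7
The weakest precondition is (1/3)*h + 2*tot + 3*w > 7.
Check whether (1/3)*h + 2*tot > 4 && w == 1 implies it.
Every state satisfying the precondition satisfies the weakest precondition: the implication holds.
Answer: valid


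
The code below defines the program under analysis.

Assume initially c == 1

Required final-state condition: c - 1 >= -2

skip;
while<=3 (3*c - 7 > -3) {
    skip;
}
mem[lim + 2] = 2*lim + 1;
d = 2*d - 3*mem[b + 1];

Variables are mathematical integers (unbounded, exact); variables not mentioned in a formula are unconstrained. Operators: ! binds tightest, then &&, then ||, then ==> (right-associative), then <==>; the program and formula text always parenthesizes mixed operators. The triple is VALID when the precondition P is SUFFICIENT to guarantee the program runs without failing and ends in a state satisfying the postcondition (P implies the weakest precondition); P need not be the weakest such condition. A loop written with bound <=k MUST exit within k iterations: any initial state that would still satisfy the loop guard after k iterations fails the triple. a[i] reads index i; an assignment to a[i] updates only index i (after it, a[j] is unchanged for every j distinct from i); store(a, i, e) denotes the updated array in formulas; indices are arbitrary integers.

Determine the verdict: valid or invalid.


Working backward. After the program, the postcondition c - 1 >= -2 must hold; in canonical form it is c >= -1.
Before d := 2*d - 3*mem[b + 1]: c >= -1
Before mem[lim + 2] := 2*lim + 1: c >= -1
Before the loop (bound <=3), unroll the exhaustion recursion (WP_0 = exit-now case; WP_j = one more guarded iteration, up to j = 3):
  WP_0: (!(3*c > 4)) && c >= -1
  WP_1: (3*c > 4 ==> ((!(3*c > 4)) && c >= -1)) && ((!(3*c > 4)) ==> c >= -1)
  WP_2: (3*c > 4 ==> ((3*c > 4 ==> ((!(3*c > 4)) && c >= -1)) && ((!(3*c > 4)) ==> c >= -1))) && ((!(3*c > 4)) ==> c >= -1)
  WP_3: (3*c > 4 ==> ((3*c > 4 ==> ((3*c > 4 ==> ((!(3*c > 4)) && c >= -1)) && ((!(3*c > 4)) ==> c >= -1))) && ((!(3*c > 4)) ==> c >= -1))) && ((!(3*c > 4)) ==> c >= -1)
So before the loop: (3*c > 4 ==> ((3*c > 4 ==> ((3*c > 4 ==> ((!(3*c > 4)) && c >= -1)) && ((!(3*c > 4)) ==> c >= -1))) && ((!(3*c > 4)) ==> c >= -1))) && ((!(3*c > 4)) ==> c >= -1)
Before skip: (3*c > 4 ==> ((3*c > 4 ==> ((3*c > 4 ==> ((!(3*c > 4)) && c >= -1)) && ((!(3*c > 4)) ==> c >= -1))) && ((!(3*c > 4)) ==> c >= -1))) && ((!(3*c > 4)) ==> c >= -1)
The weakest precondition is (3*c > 4 ==> ((3*c > 4 ==> ((3*c > 4 ==> ((!(3*c > 4)) && c >= -1)) && ((!(3*c > 4)) ==> c >= -1))) && ((!(3*c > 4)) ==> c >= -1))) && ((!(3*c > 4)) ==> c >= -1).
Check whether c == 1 implies it.
Every state satisfying the precondition satisfies the weakest precondition: the implication holds.
Answer: valid


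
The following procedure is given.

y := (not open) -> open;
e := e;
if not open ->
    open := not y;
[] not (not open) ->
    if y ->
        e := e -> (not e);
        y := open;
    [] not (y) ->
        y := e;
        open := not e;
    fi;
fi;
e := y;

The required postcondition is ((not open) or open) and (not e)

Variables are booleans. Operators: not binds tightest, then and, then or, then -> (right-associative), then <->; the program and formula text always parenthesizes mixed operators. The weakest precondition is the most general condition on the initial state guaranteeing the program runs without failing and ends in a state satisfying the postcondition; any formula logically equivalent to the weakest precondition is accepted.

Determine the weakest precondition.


Working backward. After the program, the postcondition ((not open) or open) and (not e) must hold; in canonical form it is not e.
Before e := y: not y
Then branch requires not y; else branch requires (y -> (not open)) and ((not y) -> (not e)).
Before the if: ((not open) -> (not y)) and (open -> ((y -> (not open)) and ((not y) -> (not e))))
Before e := e: ((not open) -> (not y)) and (open -> ((y -> (not open)) and ((not y) -> (not e))))
Before y := (not open) -> open: ((not open) -> (not ((not open) -> open))) and (open -> ((((not open) -> open) -> (not open)) and ((not ((not open) -> open)) -> (not e))))
Answer: WP = ((not open) -> (not ((not open) -> open))) and (open -> ((((not open) -> open) -> (not open)) and ((not ((not open) -> open)) -> (not e))))


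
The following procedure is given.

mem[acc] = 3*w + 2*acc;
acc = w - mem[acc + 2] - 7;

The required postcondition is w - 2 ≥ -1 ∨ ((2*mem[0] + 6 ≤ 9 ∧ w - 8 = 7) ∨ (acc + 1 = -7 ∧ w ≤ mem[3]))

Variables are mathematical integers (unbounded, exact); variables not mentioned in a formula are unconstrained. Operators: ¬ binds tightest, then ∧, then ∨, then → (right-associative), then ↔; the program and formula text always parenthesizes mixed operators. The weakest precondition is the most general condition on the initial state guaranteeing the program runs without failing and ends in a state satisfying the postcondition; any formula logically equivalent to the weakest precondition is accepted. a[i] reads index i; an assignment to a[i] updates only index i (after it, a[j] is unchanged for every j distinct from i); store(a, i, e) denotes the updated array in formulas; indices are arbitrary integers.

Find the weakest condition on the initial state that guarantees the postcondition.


Working backward. After the program, the postcondition w - 2 ≥ -1 ∨ ((2*mem[0] + 6 ≤ 9 ∧ w - 8 = 7) ∨ (acc + 1 = -7 ∧ w ≤ mem[3])) must hold; in canonical form it is w ≥ 1 ∨ (2*mem[0] ≤ 3 ∧ w = 15) ∨ (acc = -8 ∧ w ≤ mem[3]).
Before acc := w - mem[acc + 2] - 7: w ≥ 1 ∨ (2*mem[0] ≤ 3 ∧ w = 15) ∨ (w = mem[acc + 2] - 1 ∧ w ≤ mem[3])
Before mem[acc] := 3*w + 2*acc: w ≥ 1 ∨ (2*store(mem, acc, 2*acc + 3*w)[0] ≤ 3 ∧ w = 15) ∨ (w = store(mem, acc, 2*acc + 3*w)[acc + 2] - 1 ∧ w ≤ store(mem, acc, 2*acc + 3*w)[3])
Answer: WP = w ≥ 1 ∨ (2*store(mem, acc, 2*acc + 3*w)[0] ≤ 3 ∧ w = 15) ∨ (w = store(mem, acc, 2*acc + 3*w)[acc + 2] - 1 ∧ w ≤ store(mem, acc, 2*acc + 3*w)[3])


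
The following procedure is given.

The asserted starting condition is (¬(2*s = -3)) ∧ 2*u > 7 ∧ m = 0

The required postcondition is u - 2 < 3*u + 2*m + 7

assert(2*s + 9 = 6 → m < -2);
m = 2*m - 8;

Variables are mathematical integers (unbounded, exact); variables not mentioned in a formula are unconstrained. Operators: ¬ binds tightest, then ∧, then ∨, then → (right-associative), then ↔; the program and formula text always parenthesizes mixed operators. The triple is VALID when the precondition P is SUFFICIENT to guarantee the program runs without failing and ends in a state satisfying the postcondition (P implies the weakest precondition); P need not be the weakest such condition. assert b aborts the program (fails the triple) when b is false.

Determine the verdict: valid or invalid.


Working backward. After the program, the postcondition u - 2 < 3*u + 2*m + 7 must hold; in canonical form it is 2*m + 2*u > -9.
Before m := 2*m - 8: 4*m + 2*u > 7
Before assert 2*s + 9 = 6 → m < -2: (2*s = -3 → m < -2) ∧ 4*m + 2*u > 7
The weakest precondition is (2*s = -3 → m < -2) ∧ 4*m + 2*u > 7.
Check whether (¬(2*s = -3)) ∧ 2*u > 7 ∧ m = 0 implies it.
Every state satisfying the precondition satisfies the weakest precondition: the implication holds.
Answer: valid


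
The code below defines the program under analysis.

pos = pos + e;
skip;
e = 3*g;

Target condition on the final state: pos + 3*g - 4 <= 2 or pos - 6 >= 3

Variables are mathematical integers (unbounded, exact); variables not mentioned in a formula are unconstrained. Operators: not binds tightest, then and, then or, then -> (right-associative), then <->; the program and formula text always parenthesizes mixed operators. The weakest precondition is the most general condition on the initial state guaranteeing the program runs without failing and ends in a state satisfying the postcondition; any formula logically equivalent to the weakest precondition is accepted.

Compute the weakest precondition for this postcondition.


Working backward. After the program, the postcondition pos + 3*g - 4 <= 2 or pos - 6 >= 3 must hold; in canonical form it is 3*g + pos <= 6 or pos >= 9.
Before e := 3*g: 3*g + pos <= 6 or pos >= 9
Before skip: 3*g + pos <= 6 or pos >= 9
Before pos := pos + e: e + 3*g + pos <= 6 or e + pos >= 9
Answer: WP = e + 3*g + pos <= 6 or e + pos >= 9


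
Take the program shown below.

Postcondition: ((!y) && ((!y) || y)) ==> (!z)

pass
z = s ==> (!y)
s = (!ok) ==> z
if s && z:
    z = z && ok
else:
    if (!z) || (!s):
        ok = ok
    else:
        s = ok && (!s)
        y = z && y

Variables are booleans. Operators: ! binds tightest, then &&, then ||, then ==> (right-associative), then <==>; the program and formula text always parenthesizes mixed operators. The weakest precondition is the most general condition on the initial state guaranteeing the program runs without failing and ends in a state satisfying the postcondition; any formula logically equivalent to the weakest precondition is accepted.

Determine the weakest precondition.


Working backward. After the program, the postcondition ((!y) && ((!y) || y)) ==> (!z) must hold; in canonical form it is (!y) ==> (!z).
Then branch requires (!y) ==> (!(z && ok)); else branch requires (((!z) || (!s)) ==> ((!y) ==> (!z))) && ((!((!z) || (!s))) ==> ((!(z && y)) ==> (!z))).
Before the if: ((s && z) ==> ((!y) ==> (!(z && ok)))) && ((!(s && z)) ==> ((((!z) || (!s)) ==> ((!y) ==> (!z))) && ((!((!z) || (!s))) ==> ((!(z && y)) ==> (!z)))))
Before s := (!ok) ==> z: ((((!ok) ==> z) && z) ==> ((!y) ==> (!(z && ok)))) && ((!(((!ok) ==> z) && z)) ==> ((((!z) || (!((!ok) ==> z))) ==> ((!y) ==> (!z))) && ((!((!z) || (!((!ok) ==> z)))) ==> ((!(z && y)) ==> (!z)))))
Before z := s ==> (!y): ((((!ok) ==> (s ==> (!y))) && (s ==> (!y))) ==> ((!y) ==> (!((s ==> (!y)) && ok)))) && ((!(((!ok) ==> (s ==> (!y))) && (s ==> (!y)))) ==> ((((!(s ==> (!y))) || (!((!ok) ==> (s ==> (!y))))) ==> ((!y) ==> (!(s ==> (!y))))) && ((!((!(s ==> (!y))) || (!((!ok) ==> (s ==> (!y)))))) ==> ((!((s ==> (!y)) && y)) ==> (!(s ==> (!y)))))))
Before skip: ((((!ok) ==> (s ==> (!y))) && (s ==> (!y))) ==> ((!y) ==> (!((s ==> (!y)) && ok)))) && ((!(((!ok) ==> (s ==> (!y))) && (s ==> (!y)))) ==> ((((!(s ==> (!y))) || (!((!ok) ==> (s ==> (!y))))) ==> ((!y) ==> (!(s ==> (!y))))) && ((!((!(s ==> (!y))) || (!((!ok) ==> (s ==> (!y)))))) ==> ((!((s ==> (!y)) && y)) ==> (!(s ==> (!y)))))))
Answer: WP = ((((!ok) ==> (s ==> (!y))) && (s ==> (!y))) ==> ((!y) ==> (!((s ==> (!y)) && ok)))) && ((!(((!ok) ==> (s ==> (!y))) && (s ==> (!y)))) ==> ((((!(s ==> (!y))) || (!((!ok) ==> (s ==> (!y))))) ==> ((!y) ==> (!(s ==> (!y))))) && ((!((!(s ==> (!y))) || (!((!ok) ==> (s ==> (!y)))))) ==> ((!((s ==> (!y)) && y)) ==> (!(s ==> (!y)))))))


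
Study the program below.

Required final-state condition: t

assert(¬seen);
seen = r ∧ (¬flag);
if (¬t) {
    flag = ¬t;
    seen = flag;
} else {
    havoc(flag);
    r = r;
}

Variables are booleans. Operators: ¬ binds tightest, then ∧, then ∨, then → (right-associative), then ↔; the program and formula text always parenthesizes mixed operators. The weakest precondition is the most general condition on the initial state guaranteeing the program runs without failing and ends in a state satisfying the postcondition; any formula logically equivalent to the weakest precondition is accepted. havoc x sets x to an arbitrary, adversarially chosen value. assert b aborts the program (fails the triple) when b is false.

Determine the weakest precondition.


Working backward. After the program, t must hold.
Then branch requires t; else branch requires t.
Before the if: (¬t) → t
Before seen := r ∧ (¬flag): (¬t) → t
Before assert ¬seen: (¬seen) ∧ ((¬t) → t)
Answer: WP = (¬seen) ∧ ((¬t) → t)


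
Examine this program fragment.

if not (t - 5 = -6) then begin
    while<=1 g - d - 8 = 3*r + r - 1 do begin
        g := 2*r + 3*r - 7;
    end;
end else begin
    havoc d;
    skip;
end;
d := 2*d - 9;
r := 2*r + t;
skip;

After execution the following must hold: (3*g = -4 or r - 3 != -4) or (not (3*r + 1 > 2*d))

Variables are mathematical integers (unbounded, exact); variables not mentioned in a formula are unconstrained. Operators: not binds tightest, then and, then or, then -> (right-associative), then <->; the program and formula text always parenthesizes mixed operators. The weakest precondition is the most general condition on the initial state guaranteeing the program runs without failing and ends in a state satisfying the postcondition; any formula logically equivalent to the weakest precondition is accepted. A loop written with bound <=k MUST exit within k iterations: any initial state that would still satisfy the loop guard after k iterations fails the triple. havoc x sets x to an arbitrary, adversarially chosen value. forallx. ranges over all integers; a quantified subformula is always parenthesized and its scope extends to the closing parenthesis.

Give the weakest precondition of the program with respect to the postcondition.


Working backward. After the program, the postcondition (3*g = -4 or r - 3 != -4) or (not (3*r + 1 > 2*d)) must hold; in canonical form it is 3*g = -4 or r != -1 or (not (3*r > 2*d - 1)).
Before skip: 3*g = -4 or r != -1 or (not (3*r > 2*d - 1))
Before r := 2*r + t: 3*g = -4 or 2*r + t != -1 or (not (6*r + 3*t > 2*d - 1))
Before d := 2*d - 9: 3*g = -4 or 2*r + t != -1 or (not (6*r + 3*t > 4*d - 19))
Then branch requires (g = d + 4*r + 7 -> ((not (r = d + 14)) and (15*r = 17 or 2*r + t != -1 or (not (6*r + 3*t > 4*d - 19))))) and ((not (g = d + 4*r + 7)) -> (3*g = -4 or 2*r + t != -1 or (not (6*r + 3*t > 4*d - 19)))); else branch requires forall d_1. (3*g = -4 or 2*r + t != -1 or (not (6*r + 3*t > 4*d_1 - 19))).
Before the if: ((not (t = -1)) -> ((g = d + 4*r + 7 -> ((not (r = d + 14)) and (15*r = 17 or 2*r + t != -1 or (not (6*r + 3*t > 4*d - 19))))) and ((not (g = d + 4*r + 7)) -> (3*g = -4 or 2*r + t != -1 or (not (6*r + 3*t > 4*d - 19)))))) and (t = -1 -> (forall d_1. (3*g = -4 or 2*r + t != -1 or (not (6*r + 3*t > 4*d_1 - 19)))))
Answer: WP = ((not (t = -1)) -> ((g = d + 4*r + 7 -> ((not (r = d + 14)) and (15*r = 17 or 2*r + t != -1 or (not (6*r + 3*t > 4*d - 19))))) and ((not (g = d + 4*r + 7)) -> (3*g = -4 or 2*r + t != -1 or (not (6*r + 3*t > 4*d - 19)))))) and (t = -1 -> (forall d_1. (3*g = -4 or 2*r + t != -1 or (not (6*r + 3*t > 4*d_1 - 19)))))


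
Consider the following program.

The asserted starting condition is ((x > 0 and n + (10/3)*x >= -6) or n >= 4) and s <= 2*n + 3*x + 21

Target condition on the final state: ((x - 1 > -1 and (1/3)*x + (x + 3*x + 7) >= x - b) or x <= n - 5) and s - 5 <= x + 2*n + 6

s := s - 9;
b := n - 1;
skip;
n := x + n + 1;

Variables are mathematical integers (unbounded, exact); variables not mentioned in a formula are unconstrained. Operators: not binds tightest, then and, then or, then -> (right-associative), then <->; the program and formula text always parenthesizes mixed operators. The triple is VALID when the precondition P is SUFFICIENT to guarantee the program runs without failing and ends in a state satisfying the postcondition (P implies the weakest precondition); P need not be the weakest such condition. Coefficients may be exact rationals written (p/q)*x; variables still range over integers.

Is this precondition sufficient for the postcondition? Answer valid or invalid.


Working backward. After the program, the postcondition ((x - 1 > -1 and (1/3)*x + (x + 3*x + 7) >= x - b) or x <= n - 5) and s - 5 <= x + 2*n + 6 must hold; in canonical form it is ((x > 0 and b + (10/3)*x >= -7) or x <= n - 5) and s <= 2*n + x + 11.
Before n := x + n + 1: ((x > 0 and b + (10/3)*x >= -7) or n >= 4) and s <= 2*n + 3*x + 13
Before skip: ((x > 0 and b + (10/3)*x >= -7) or n >= 4) and s <= 2*n + 3*x + 13
Before b := n - 1: ((x > 0 and n + (10/3)*x >= -6) or n >= 4) and s <= 2*n + 3*x + 13
Before s := s - 9: ((x > 0 and n + (10/3)*x >= -6) or n >= 4) and s <= 2*n + 3*x + 22
The weakest precondition is ((x > 0 and n + (10/3)*x >= -6) or n >= 4) and s <= 2*n + 3*x + 22.
Check whether ((x > 0 and n + (10/3)*x >= -6) or n >= 4) and s <= 2*n + 3*x + 21 implies it.
Every state satisfying the precondition satisfies the weakest precondition: the implication holds.
Answer: valid


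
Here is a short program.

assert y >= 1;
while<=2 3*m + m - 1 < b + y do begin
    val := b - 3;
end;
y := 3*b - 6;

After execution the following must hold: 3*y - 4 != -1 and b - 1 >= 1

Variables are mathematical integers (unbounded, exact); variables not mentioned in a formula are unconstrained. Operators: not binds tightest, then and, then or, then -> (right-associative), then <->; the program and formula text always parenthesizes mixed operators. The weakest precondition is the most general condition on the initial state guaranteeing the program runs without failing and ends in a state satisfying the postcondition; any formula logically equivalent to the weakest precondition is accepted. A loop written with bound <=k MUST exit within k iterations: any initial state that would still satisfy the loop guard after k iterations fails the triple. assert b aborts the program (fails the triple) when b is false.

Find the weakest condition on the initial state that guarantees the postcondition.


Working backward. After the program, the postcondition 3*y - 4 != -1 and b - 1 >= 1 must hold; in canonical form it is 3*y != 3 and b >= 2.
Before y := 3*b - 6: 9*b != 21 and b >= 2
Before the loop (bound <=2), unroll the exhaustion recursion (WP_0 = exit-now case; WP_j = one more guarded iteration, up to j = 2):
  WP_0: (not (4*m < b + y + 1)) and 9*b != 21 and b >= 2
  WP_1: (4*m < b + y + 1 -> ((not (4*m < b + y + 1)) and 9*b != 21 and b >= 2)) and ((not (4*m < b + y + 1)) -> (9*b != 21 and b >= 2))
  WP_2: (4*m < b + y + 1 -> ((4*m < b + y + 1 -> ((not (4*m < b + y + 1)) and 9*b != 21 and b >= 2)) and ((not (4*m < b + y + 1)) -> (9*b != 21 and b >= 2)))) and ((not (4*m < b + y + 1)) -> (9*b != 21 and b >= 2))
So before the loop: (4*m < b + y + 1 -> ((4*m < b + y + 1 -> ((not (4*m < b + y + 1)) and 9*b != 21 and b >= 2)) and ((not (4*m < b + y + 1)) -> (9*b != 21 and b >= 2)))) and ((not (4*m < b + y + 1)) -> (9*b != 21 and b >= 2))
Before assert y >= 1: y >= 1 and (4*m < b + y + 1 -> ((4*m < b + y + 1 -> ((not (4*m < b + y + 1)) and 9*b != 21 and b >= 2)) and ((not (4*m < b + y + 1)) -> (9*b != 21 and b >= 2)))) and ((not (4*m < b + y + 1)) -> (9*b != 21 and b >= 2))
Answer: WP = y >= 1 and (4*m < b + y + 1 -> ((4*m < b + y + 1 -> ((not (4*m < b + y + 1)) and 9*b != 21 and b >= 2)) and ((not (4*m < b + y + 1)) -> (9*b != 21 and b >= 2)))) and ((not (4*m < b + y + 1)) -> (9*b != 21 and b >= 2))


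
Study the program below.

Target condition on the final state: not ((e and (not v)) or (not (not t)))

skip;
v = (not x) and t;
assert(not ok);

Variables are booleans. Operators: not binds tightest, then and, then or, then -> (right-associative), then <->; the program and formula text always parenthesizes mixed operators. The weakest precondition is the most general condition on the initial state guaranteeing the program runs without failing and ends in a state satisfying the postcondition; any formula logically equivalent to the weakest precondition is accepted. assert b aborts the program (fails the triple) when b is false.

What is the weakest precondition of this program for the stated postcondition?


Working backward. After the program, the postcondition not ((e and (not v)) or (not (not t))) must hold; in canonical form it is not ((e and (not v)) or t).
Before assert not ok: (not ok) and (not ((e and (not v)) or t))
Before v := (not x) and t: (not ok) and (not ((e and (not ((not x) and t))) or t))
Before skip: (not ok) and (not ((e and (not ((not x) and t))) or t))
Answer: WP = (not ok) and (not ((e and (not ((not x) and t))) or t))
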